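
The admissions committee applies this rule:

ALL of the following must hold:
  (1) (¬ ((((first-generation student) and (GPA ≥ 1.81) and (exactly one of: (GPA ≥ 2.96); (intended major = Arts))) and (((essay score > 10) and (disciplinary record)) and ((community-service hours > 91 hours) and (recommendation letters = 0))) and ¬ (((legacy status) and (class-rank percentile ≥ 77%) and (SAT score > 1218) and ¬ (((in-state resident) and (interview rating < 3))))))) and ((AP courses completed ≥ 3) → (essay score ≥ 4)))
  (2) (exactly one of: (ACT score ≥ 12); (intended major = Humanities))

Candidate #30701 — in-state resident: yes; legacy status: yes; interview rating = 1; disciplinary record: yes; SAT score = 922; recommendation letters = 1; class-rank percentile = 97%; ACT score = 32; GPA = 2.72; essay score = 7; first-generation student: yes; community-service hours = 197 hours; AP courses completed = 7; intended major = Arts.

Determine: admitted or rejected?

Atomic conditions:
  first-generation student: yes → true
  GPA ≥ 1.81: 2.72 ≥ 1.81 is true
  GPA ≥ 2.96: 2.72 ≥ 2.96 is false
  intended major = Arts: Arts == Arts is true
  essay score > 10: 7 > 10 is false
  disciplinary record: yes → true
  community-service hours > 91 hours: 197 > 91 is true
  recommendation letters = 0: 1 == 0 is false
  legacy status: yes → true
  class-rank percentile ≥ 77%: 97 ≥ 77 is true
  SAT score > 1218: 922 > 1218 is false
  in-state resident: yes → true
  interview rating < 3: 1 < 3 is true
  AP courses completed ≥ 3: 7 ≥ 3 is true
  essay score ≥ 4: 7 ≥ 4 is true
  ACT score ≥ 12: 32 ≥ 12 is true
  intended major = Humanities: Arts == Humanities is false
Combine:
[1.1.1.1.3] exactly-one(false, true) = true
[1.1.1.1] true AND true AND true = true
[1.1.1.2.1] false AND true = false
[1.1.1.2.2] true AND false = false
[1.1.1.2] false AND false = false
[1.1.1.3.1.4.1] true AND true = true
[1.1.1.3.1.4] NOT true = false
[1.1.1.3.1] true AND true AND false AND false = false
[1.1.1.3] NOT false = true
[1.1.1] true AND false AND true = false
[1.1] NOT false = true
[1.2] true → true = true
[1] true AND true = true
[2] exactly-one(true, false) = true
[root] true AND true = true
Overall: true → admitted

Admitted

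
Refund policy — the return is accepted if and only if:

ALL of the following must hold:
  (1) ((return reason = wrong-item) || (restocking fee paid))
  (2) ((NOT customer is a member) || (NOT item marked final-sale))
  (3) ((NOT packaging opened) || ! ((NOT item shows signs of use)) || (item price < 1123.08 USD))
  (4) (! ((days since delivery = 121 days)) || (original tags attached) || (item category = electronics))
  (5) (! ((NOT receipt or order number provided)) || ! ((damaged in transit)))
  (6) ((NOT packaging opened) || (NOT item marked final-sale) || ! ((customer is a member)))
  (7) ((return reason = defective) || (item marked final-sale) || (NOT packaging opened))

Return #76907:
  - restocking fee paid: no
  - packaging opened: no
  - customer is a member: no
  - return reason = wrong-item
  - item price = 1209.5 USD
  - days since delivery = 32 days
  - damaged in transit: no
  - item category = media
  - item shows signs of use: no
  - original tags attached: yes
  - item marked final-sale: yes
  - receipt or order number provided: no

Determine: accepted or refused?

Atomic conditions:
  return reason = wrong-item: wrong-item == wrong-item is true
  restocking fee paid: no → false
  NOT customer is a member: no → true
  NOT item marked final-sale: yes → false
  NOT packaging opened: no → true
  NOT item shows signs of use: no → true
  item price < 1123.08 USD: 1209.5 < 1123.08 is false
  days since delivery = 121 days: 32 == 121 is false
  original tags attached: yes → true
  item category = electronics: media == electronics is false
  NOT receipt or order number provided: no → true
  damaged in transit: no → false
  customer is a member: no → false
  return reason = defective: wrong-item == defective is false
  item marked final-sale: yes → true
Combine:
[1] true OR false = true
[2] true OR false = true
[3.2] NOT true = false
[3] true OR false OR false = true
[4.1] NOT false = true
[4] true OR true OR false = true
[5.1] NOT true = false
[5.2] NOT false = true
[5] false OR true = true
[6.3] NOT false = true
[6] true OR false OR true = true
[7] false OR true OR true = true
[root] true AND true AND true AND true AND true AND true AND true = true
Overall: true → accepted

Accepted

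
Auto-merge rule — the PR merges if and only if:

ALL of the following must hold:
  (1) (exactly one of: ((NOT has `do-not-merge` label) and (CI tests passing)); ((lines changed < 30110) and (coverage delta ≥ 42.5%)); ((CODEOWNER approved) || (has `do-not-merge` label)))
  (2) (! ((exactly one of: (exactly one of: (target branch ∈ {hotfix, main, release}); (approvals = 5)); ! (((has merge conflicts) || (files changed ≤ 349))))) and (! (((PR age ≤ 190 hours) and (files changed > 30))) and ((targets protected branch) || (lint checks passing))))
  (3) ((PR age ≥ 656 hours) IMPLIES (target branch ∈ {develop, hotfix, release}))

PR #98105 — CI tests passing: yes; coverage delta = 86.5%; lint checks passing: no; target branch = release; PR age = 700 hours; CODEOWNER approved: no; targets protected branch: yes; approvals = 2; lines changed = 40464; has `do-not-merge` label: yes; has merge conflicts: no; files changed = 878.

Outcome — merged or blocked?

Atomic conditions:
  NOT has `do-not-merge` label: yes → false
  CI tests passing: yes → true
  lines changed < 30110: 40464 < 30110 is false
  coverage delta ≥ 42.5%: 86.5 ≥ 42.5 is true
  CODEOWNER approved: no → false
  has `do-not-merge` label: yes → true
  target branch ∈ {hotfix, main, release}: release is in the set → true
  approvals = 5: 2 == 5 is false
  has merge conflicts: no → false
  files changed ≤ 349: 878 ≤ 349 is false
  PR age ≤ 190 hours: 700 ≤ 190 is false
  files changed > 30: 878 > 30 is true
  targets protected branch: yes → true
  lint checks passing: no → false
  PR age ≥ 656 hours: 700 ≥ 656 is true
  target branch ∈ {develop, hotfix, release}: release is in the set → true
Combine:
[1.1] false AND true = false
[1.2] false AND true = false
[1.3] false OR true = true
[1] exactly-one(false, false, true) = true
[2.1.1.1] exactly-one(true, false) = true
[2.1.1.2.1] false OR false = false
[2.1.1.2] NOT false = true
[2.1.1] exactly-one(true, true) = false
[2.1] NOT false = true
[2.2.1.1] false AND true = false
[2.2.1] NOT false = true
[2.2.2] true OR false = true
[2.2] true AND true = true
[2] true AND true = true
[3] true → true = true
[root] true AND true AND true = true
Overall: true → merged

Merged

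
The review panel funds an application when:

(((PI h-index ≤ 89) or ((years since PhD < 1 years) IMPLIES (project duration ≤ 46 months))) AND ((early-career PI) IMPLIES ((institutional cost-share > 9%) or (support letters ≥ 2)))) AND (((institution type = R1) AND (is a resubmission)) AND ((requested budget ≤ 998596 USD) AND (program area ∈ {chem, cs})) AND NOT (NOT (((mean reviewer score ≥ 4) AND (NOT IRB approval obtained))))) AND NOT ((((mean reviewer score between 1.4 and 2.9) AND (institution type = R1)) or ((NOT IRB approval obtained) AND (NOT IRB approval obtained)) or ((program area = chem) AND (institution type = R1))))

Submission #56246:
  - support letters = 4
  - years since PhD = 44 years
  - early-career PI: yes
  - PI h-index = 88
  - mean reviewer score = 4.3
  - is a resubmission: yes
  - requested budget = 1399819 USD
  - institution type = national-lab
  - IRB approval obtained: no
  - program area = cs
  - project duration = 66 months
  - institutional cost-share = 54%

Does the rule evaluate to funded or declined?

Atomic conditions:
  PI h-index ≤ 89: 88 ≤ 89 is true
  years since PhD < 1 years: 44 < 1 is false
  project duration ≤ 46 months: 66 ≤ 46 is false
  early-career PI: yes → true
  institutional cost-share > 9%: 54 > 9 is true
  support letters ≥ 2: 4 ≥ 2 is true
  institution type = R1: national-lab == R1 is false
  is a resubmission: yes → true
  requested budget ≤ 998596 USD: 1399819 ≤ 998596 is false
  program area ∈ {chem, cs}: cs is in the set → true
  mean reviewer score ≥ 4: 4.3 ≥ 4 is true
  NOT IRB approval obtained: no → true
  mean reviewer score between 1.4 and 2.9: 4.3 in [1.4, 2.9] is false
  program area = chem: cs == chem is false
Combine:
[1.1.2] false → false (antecedent false ⇒ implication holds) = true
[1.1] true OR true = true
[1.2.2] true OR true = true
[1.2] true → true = true
[1] true AND true = true
[2.1] false AND true = false
[2.2] false AND true = false
[2.3.1.1] true AND true = true
[2.3.1] NOT true = false
[2.3] NOT false = true
[2] false AND false AND true = false
[3.1.1] false AND false = false
[3.1.2] true AND true = true
[3.1.3] false AND false = false
[3.1] false OR true OR false = true
[3] NOT true = false
[root] true AND false AND false = false
Overall: false → declined

Declined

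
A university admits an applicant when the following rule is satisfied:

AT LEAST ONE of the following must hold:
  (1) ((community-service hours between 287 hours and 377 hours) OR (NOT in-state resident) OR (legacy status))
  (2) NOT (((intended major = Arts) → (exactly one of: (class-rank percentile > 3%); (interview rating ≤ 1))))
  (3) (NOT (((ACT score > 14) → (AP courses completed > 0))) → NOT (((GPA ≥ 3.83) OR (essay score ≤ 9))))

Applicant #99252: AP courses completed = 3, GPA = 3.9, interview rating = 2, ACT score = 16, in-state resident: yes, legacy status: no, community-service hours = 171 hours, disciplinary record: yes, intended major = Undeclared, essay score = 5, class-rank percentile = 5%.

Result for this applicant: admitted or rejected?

Admitted

Atomic conditions:
  community-service hours between 287 hours and 377 hours: 171 in [287, 377] is false
  NOT in-state resident: yes → false
  legacy status: no → false
  intended major = Arts: Undeclared == Arts is false
  class-rank percentile > 3%: 5 > 3 is true
  interview rating ≤ 1: 2 ≤ 1 is false
  ACT score > 14: 16 > 14 is true
  AP courses completed > 0: 3 > 0 is true
  GPA ≥ 3.83: 3.9 ≥ 3.83 is true
  essay score ≤ 9: 5 ≤ 9 is true
Combine:
[1] false OR false OR false = false
[2.1.2] exactly-one(true, false) = true
[2.1] false → true (antecedent false ⇒ implication holds) = true
[2] NOT true = false
[3.1.1] true → true = true
[3.1] NOT true = false
[3.2.1] true OR true = true
[3.2] NOT true = false
[3] false → false (antecedent false ⇒ implication holds) = true
[root] false OR false OR true = true
Overall: true → admitted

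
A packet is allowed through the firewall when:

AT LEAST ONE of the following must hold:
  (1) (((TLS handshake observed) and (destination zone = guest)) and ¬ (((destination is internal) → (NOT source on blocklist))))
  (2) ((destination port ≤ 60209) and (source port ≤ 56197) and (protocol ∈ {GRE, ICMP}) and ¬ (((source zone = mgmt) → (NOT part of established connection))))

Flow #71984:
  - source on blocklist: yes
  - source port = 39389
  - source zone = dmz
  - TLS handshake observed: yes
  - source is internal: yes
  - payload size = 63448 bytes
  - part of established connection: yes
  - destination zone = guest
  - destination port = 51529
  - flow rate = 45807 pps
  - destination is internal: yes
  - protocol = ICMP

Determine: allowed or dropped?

Atomic conditions:
  TLS handshake observed: yes → true
  destination zone = guest: guest == guest is true
  destination is internal: yes → true
  NOT source on blocklist: yes → false
  destination port ≤ 60209: 51529 ≤ 60209 is true
  source port ≤ 56197: 39389 ≤ 56197 is true
  protocol ∈ {GRE, ICMP}: ICMP is in the set → true
  source zone = mgmt: dmz == mgmt is false
  NOT part of established connection: yes → false
Combine:
[1.1] true AND true = true
[1.2.1] true → false = false
[1.2] NOT false = true
[1] true AND true = true
[2.4.1] false → false (antecedent false ⇒ implication holds) = true
[2.4] NOT true = false
[2] true AND true AND true AND false = false
[root] true OR false = true
Overall: true → allowed

Allowed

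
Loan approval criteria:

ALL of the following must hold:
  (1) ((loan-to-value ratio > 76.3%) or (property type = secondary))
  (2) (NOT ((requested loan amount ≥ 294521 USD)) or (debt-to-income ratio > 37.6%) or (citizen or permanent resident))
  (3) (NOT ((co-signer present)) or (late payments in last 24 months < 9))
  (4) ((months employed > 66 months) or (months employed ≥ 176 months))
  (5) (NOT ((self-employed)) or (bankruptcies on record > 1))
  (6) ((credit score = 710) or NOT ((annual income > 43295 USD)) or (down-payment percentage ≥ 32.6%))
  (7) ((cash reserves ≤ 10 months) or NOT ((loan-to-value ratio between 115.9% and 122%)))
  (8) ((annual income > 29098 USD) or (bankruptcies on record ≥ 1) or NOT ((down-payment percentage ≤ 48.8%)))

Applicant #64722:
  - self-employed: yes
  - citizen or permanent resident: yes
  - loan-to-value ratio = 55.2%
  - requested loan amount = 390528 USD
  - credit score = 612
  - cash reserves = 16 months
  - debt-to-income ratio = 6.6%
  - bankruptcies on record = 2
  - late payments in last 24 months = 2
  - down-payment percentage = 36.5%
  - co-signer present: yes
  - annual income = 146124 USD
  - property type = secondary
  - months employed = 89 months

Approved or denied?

Approved

Atomic conditions:
  loan-to-value ratio > 76.3%: 55.2 > 76.3 is false
  property type = secondary: secondary == secondary is true
  requested loan amount ≥ 294521 USD: 390528 ≥ 294521 is true
  debt-to-income ratio > 37.6%: 6.6 > 37.6 is false
  citizen or permanent resident: yes → true
  co-signer present: yes → true
  late payments in last 24 months < 9: 2 < 9 is true
  months employed > 66 months: 89 > 66 is true
  months employed ≥ 176 months: 89 ≥ 176 is false
  self-employed: yes → true
  bankruptcies on record > 1: 2 > 1 is true
  credit score = 710: 612 == 710 is false
  annual income > 43295 USD: 146124 > 43295 is true
  down-payment percentage ≥ 32.6%: 36.5 ≥ 32.6 is true
  cash reserves ≤ 10 months: 16 ≤ 10 is false
  loan-to-value ratio between 115.9% and 122%: 55.2 in [115.9, 122] is false
  annual income > 29098 USD: 146124 > 29098 is true
  bankruptcies on record ≥ 1: 2 ≥ 1 is true
  down-payment percentage ≤ 48.8%: 36.5 ≤ 48.8 is true
Combine:
[1] false OR true = true
[2.1] NOT true = false
[2] false OR false OR true = true
[3.1] NOT true = false
[3] false OR true = true
[4] true OR false = true
[5.1] NOT true = false
[5] false OR true = true
[6.2] NOT true = false
[6] false OR false OR true = true
[7.2] NOT false = true
[7] false OR true = true
[8.3] NOT true = false
[8] true OR true OR false = true
[root] true AND true AND true AND true AND true AND true AND true AND true = true
Overall: true → approved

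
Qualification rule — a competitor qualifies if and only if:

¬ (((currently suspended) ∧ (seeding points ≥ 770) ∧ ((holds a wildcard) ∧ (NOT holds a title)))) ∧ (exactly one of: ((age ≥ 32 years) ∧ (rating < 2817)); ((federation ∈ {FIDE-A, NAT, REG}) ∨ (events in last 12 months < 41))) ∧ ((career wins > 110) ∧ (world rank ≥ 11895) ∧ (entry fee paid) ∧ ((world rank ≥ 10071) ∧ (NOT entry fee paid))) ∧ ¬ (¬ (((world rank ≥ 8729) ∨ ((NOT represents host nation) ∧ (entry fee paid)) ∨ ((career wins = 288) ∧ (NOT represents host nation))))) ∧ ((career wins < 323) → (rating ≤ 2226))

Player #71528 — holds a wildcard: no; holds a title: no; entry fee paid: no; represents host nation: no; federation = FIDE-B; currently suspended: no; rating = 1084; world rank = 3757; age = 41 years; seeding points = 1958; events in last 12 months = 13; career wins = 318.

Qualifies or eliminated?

Eliminated

Atomic conditions:
  currently suspended: no → false
  seeding points ≥ 770: 1958 ≥ 770 is true
  holds a wildcard: no → false
  NOT holds a title: no → true
  age ≥ 32 years: 41 ≥ 32 is true
  rating < 2817: 1084 < 2817 is true
  federation ∈ {FIDE-A, NAT, REG}: FIDE-B is not in the set → false
  events in last 12 months < 41: 13 < 41 is true
  career wins > 110: 318 > 110 is true
  world rank ≥ 11895: 3757 ≥ 11895 is false
  entry fee paid: no → false
  world rank ≥ 10071: 3757 ≥ 10071 is false
  NOT entry fee paid: no → true
  world rank ≥ 8729: 3757 ≥ 8729 is false
  NOT represents host nation: no → true
  career wins = 288: 318 == 288 is false
  career wins < 323: 318 < 323 is true
  rating ≤ 2226: 1084 ≤ 2226 is true
Combine:
[1.1.3] false AND true = false
[1.1] false AND true AND false = false
[1] NOT false = true
[2.1] true AND true = true
[2.2] false OR true = true
[2] exactly-one(true, true) = false
[3.4] false AND true = false
[3] true AND false AND false AND false = false
[4.1.1.2] true AND false = false
[4.1.1.3] false AND true = false
[4.1.1] false OR false OR false = false
[4.1] NOT false = true
[4] NOT true = false
[5] true → true = true
[root] true AND false AND false AND false AND true = false
Overall: false → eliminated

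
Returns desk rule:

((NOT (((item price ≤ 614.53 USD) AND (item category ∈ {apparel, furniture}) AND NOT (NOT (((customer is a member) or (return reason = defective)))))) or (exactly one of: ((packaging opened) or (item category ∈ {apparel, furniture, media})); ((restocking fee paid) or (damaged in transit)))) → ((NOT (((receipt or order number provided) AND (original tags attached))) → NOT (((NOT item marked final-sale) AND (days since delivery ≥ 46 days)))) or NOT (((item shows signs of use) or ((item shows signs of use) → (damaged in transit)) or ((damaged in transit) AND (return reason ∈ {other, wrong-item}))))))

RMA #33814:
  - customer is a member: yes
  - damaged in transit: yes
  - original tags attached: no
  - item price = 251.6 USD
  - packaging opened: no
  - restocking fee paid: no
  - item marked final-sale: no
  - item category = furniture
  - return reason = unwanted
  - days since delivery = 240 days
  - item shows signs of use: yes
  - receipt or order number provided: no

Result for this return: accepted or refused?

Accepted

Atomic conditions:
  item price ≤ 614.53 USD: 251.6 ≤ 614.53 is true
  item category ∈ {apparel, furniture}: furniture is in the set → true
  customer is a member: yes → true
  return reason = defective: unwanted == defective is false
  packaging opened: no → false
  item category ∈ {apparel, furniture, media}: furniture is in the set → true
  restocking fee paid: no → false
  damaged in transit: yes → true
  receipt or order number provided: no → false
  original tags attached: no → false
  NOT item marked final-sale: no → true
  days since delivery ≥ 46 days: 240 ≥ 46 is true
  item shows signs of use: yes → true
  return reason ∈ {other, wrong-item}: unwanted is not in the set → false
Combine:
[1.1.1.3.1.1] true OR false = true
[1.1.1.3.1] NOT true = false
[1.1.1.3] NOT false = true
[1.1.1] true AND true AND true = true
[1.1] NOT true = false
[1.2.1] false OR true = true
[1.2.2] false OR true = true
[1.2] exactly-one(true, true) = false
[1] false OR false = false
[2.1.1.1] false AND false = false
[2.1.1] NOT false = true
[2.1.2.1] true AND true = true
[2.1.2] NOT true = false
[2.1] true → false = false
[2.2.1.2] true → true = true
[2.2.1.3] true AND false = false
[2.2.1] true OR true OR false = true
[2.2] NOT true = false
[2] false OR false = false
[root] false → false (antecedent false ⇒ implication holds) = true
Overall: true → accepted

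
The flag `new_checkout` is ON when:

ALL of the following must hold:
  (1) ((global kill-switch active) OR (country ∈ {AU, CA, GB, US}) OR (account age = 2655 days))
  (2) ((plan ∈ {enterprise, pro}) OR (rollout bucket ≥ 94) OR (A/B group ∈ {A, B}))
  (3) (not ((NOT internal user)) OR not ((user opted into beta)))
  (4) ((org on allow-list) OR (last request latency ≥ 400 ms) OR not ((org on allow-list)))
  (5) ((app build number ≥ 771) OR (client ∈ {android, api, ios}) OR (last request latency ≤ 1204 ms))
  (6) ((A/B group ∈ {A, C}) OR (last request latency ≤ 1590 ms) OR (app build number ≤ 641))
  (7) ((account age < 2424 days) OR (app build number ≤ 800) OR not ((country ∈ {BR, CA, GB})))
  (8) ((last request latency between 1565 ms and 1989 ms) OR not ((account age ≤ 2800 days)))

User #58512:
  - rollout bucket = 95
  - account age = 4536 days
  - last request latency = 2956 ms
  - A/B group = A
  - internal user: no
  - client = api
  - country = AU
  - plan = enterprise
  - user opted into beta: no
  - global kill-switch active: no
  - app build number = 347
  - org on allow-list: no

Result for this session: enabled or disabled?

Atomic conditions:
  global kill-switch active: no → false
  country ∈ {AU, CA, GB, US}: AU is in the set → true
  account age = 2655 days: 4536 == 2655 is false
  plan ∈ {enterprise, pro}: enterprise is in the set → true
  rollout bucket ≥ 94: 95 ≥ 94 is true
  A/B group ∈ {A, B}: A is in the set → true
  NOT internal user: no → true
  user opted into beta: no → false
  org on allow-list: no → false
  last request latency ≥ 400 ms: 2956 ≥ 400 is true
  app build number ≥ 771: 347 ≥ 771 is false
  client ∈ {android, api, ios}: api is in the set → true
  last request latency ≤ 1204 ms: 2956 ≤ 1204 is false
  A/B group ∈ {A, C}: A is in the set → true
  last request latency ≤ 1590 ms: 2956 ≤ 1590 is false
  app build number ≤ 641: 347 ≤ 641 is true
  account age < 2424 days: 4536 < 2424 is false
  app build number ≤ 800: 347 ≤ 800 is true
  country ∈ {BR, CA, GB}: AU is not in the set → false
  last request latency between 1565 ms and 1989 ms: 2956 in [1565, 1989] is false
  account age ≤ 2800 days: 4536 ≤ 2800 is false
Combine:
[1] false OR true OR false = true
[2] true OR true OR true = true
[3.1] NOT true = false
[3.2] NOT false = true
[3] false OR true = true
[4.3] NOT false = true
[4] false OR true OR true = true
[5] false OR true OR false = true
[6] true OR false OR true = true
[7.3] NOT false = true
[7] false OR true OR true = true
[8.2] NOT false = true
[8] false OR true = true
[root] true AND true AND true AND true AND true AND true AND true AND true = true
Overall: true → enabled

Enabled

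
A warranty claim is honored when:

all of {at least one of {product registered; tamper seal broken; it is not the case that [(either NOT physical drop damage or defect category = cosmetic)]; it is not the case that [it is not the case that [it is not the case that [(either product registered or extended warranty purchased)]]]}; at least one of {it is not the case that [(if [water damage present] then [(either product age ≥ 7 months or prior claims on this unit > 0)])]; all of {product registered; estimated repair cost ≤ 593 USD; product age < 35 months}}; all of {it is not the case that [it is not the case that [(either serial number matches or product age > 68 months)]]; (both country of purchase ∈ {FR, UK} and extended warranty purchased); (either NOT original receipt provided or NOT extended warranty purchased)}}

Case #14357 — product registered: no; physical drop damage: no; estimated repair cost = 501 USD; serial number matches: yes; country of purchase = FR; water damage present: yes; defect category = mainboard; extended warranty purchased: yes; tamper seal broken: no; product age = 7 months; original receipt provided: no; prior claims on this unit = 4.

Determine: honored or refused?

Atomic conditions:
  product registered: no → false
  tamper seal broken: no → false
  NOT physical drop damage: no → true
  defect category = cosmetic: mainboard == cosmetic is false
  extended warranty purchased: yes → true
  water damage present: yes → true
  product age ≥ 7 months: 7 ≥ 7 is true
  prior claims on this unit > 0: 4 > 0 is true
  estimated repair cost ≤ 593 USD: 501 ≤ 593 is true
  product age < 35 months: 7 < 35 is true
  serial number matches: yes → true
  product age > 68 months: 7 > 68 is false
  country of purchase ∈ {FR, UK}: FR is in the set → true
  NOT original receipt provided: no → true
  NOT extended warranty purchased: yes → false
Combine:
[1.3.1] true OR false = true
[1.3] NOT true = false
[1.4.1.1.1] false OR true = true
[1.4.1.1] NOT true = false
[1.4.1] NOT false = true
[1.4] NOT true = false
[1] false OR false OR false OR false = false
[2.1.1.2] true OR true = true
[2.1.1] true → true = true
[2.1] NOT true = false
[2.2] false AND true AND true = false
[2] false OR false = false
[3.1.1.1] true OR false = true
[3.1.1] NOT true = false
[3.1] NOT false = true
[3.2] true AND true = true
[3.3] true OR false = true
[3] true AND true AND true = true
[root] false AND false AND true = false
Overall: false → refused

Refused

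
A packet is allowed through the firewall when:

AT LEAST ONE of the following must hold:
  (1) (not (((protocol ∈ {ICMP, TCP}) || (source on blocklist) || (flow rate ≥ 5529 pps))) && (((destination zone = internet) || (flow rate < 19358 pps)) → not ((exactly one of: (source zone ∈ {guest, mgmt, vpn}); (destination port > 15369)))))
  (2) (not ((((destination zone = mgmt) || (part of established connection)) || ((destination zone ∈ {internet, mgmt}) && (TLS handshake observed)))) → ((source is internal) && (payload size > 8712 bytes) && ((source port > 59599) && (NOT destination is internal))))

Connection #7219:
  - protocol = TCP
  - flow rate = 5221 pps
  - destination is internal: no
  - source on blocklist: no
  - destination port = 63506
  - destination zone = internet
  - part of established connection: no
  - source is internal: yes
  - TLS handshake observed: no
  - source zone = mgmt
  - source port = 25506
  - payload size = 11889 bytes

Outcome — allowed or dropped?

Atomic conditions:
  protocol ∈ {ICMP, TCP}: TCP is in the set → true
  source on blocklist: no → false
  flow rate ≥ 5529 pps: 5221 ≥ 5529 is false
  destination zone = internet: internet == internet is true
  flow rate < 19358 pps: 5221 < 19358 is true
  source zone ∈ {guest, mgmt, vpn}: mgmt is in the set → true
  destination port > 15369: 63506 > 15369 is true
  destination zone = mgmt: internet == mgmt is false
  part of established connection: no → false
  destination zone ∈ {internet, mgmt}: internet is in the set → true
  TLS handshake observed: no → false
  source is internal: yes → true
  payload size > 8712 bytes: 11889 > 8712 is true
  source port > 59599: 25506 > 59599 is false
  NOT destination is internal: no → true
Combine:
[1.1.1] true OR false OR false = true
[1.1] NOT true = false
[1.2.1] true OR true = true
[1.2.2.1] exactly-one(true, true) = false
[1.2.2] NOT false = true
[1.2] true → true = true
[1] false AND true = false
[2.1.1.1] false OR false = false
[2.1.1.2] true AND false = false
[2.1.1] false OR false = false
[2.1] NOT false = true
[2.2.3] false AND true = false
[2.2] true AND true AND false = false
[2] true → false = false
[root] false OR false = false
Overall: false → dropped

Dropped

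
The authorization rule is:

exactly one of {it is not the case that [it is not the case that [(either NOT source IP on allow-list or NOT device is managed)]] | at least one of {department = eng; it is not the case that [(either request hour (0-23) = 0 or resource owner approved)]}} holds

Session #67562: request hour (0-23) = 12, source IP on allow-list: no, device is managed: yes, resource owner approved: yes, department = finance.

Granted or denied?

Atomic conditions:
  NOT source IP on allow-list: no → true
  NOT device is managed: yes → false
  department = eng: finance == eng is false
  request hour (0-23) = 0: 12 == 0 is false
  resource owner approved: yes → true
Combine:
[1.1.1] true OR false = true
[1.1] NOT true = false
[1] NOT false = true
[2.2.1] false OR true = true
[2.2] NOT true = false
[2] false OR false = false
[root] exactly-one(true, false) = true
Overall: true → granted

Granted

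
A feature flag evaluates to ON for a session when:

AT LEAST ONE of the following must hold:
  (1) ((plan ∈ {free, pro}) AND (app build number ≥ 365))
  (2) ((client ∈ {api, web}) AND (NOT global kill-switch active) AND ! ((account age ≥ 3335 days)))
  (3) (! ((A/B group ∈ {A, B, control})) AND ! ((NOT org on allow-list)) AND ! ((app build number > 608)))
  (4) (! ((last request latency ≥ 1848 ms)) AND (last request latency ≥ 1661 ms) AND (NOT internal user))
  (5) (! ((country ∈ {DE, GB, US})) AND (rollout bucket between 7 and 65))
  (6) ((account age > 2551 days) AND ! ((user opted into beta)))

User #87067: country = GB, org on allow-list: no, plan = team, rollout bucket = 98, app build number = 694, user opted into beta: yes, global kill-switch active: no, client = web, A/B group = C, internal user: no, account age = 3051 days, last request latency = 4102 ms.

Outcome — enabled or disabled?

Enabled

Atomic conditions:
  plan ∈ {free, pro}: team is not in the set → false
  app build number ≥ 365: 694 ≥ 365 is true
  client ∈ {api, web}: web is in the set → true
  NOT global kill-switch active: no → true
  account age ≥ 3335 days: 3051 ≥ 3335 is false
  A/B group ∈ {A, B, control}: C is not in the set → false
  NOT org on allow-list: no → true
  app build number > 608: 694 > 608 is true
  last request latency ≥ 1848 ms: 4102 ≥ 1848 is true
  last request latency ≥ 1661 ms: 4102 ≥ 1661 is true
  NOT internal user: no → true
  country ∈ {DE, GB, US}: GB is in the set → true
  rollout bucket between 7 and 65: 98 in [7, 65] is false
  account age > 2551 days: 3051 > 2551 is true
  user opted into beta: yes → true
Combine:
[1] false AND true = false
[2.3] NOT false = true
[2] true AND true AND true = true
[3.1] NOT false = true
[3.2] NOT true = false
[3.3] NOT true = false
[3] true AND false AND false = false
[4.1] NOT true = false
[4] false AND true AND true = false
[5.1] NOT true = false
[5] false AND false = false
[6.2] NOT true = false
[6] true AND false = false
[root] false OR true OR false OR false OR false OR false = true
Overall: true → enabled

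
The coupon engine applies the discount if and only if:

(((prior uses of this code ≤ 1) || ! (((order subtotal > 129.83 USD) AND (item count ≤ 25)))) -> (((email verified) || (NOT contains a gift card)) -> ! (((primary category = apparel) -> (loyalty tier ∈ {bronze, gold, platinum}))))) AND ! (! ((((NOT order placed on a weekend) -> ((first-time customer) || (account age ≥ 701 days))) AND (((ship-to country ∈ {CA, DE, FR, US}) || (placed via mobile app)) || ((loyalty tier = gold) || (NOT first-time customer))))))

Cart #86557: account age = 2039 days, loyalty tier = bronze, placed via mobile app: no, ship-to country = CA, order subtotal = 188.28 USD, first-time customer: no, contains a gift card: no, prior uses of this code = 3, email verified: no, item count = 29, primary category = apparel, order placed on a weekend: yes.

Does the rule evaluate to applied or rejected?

Atomic conditions:
  prior uses of this code ≤ 1: 3 ≤ 1 is false
  order subtotal > 129.83 USD: 188.28 > 129.83 is true
  item count ≤ 25: 29 ≤ 25 is false
  email verified: no → false
  NOT contains a gift card: no → true
  primary category = apparel: apparel == apparel is true
  loyalty tier ∈ {bronze, gold, platinum}: bronze is in the set → true
  NOT order placed on a weekend: yes → false
  first-time customer: no → false
  account age ≥ 701 days: 2039 ≥ 701 is true
  ship-to country ∈ {CA, DE, FR, US}: CA is in the set → true
  placed via mobile app: no → false
  loyalty tier = gold: bronze == gold is false
  NOT first-time customer: no → true
Combine:
[1.1.2.1] true AND false = false
[1.1.2] NOT false = true
[1.1] false OR true = true
[1.2.1] false OR true = true
[1.2.2.1] true → true = true
[1.2.2] NOT true = false
[1.2] true → false = false
[1] true → false = false
[2.1.1.1.2] false OR true = true
[2.1.1.1] false → true (antecedent false ⇒ implication holds) = true
[2.1.1.2.1] true OR false = true
[2.1.1.2.2] false OR true = true
[2.1.1.2] true OR true = true
[2.1.1] true AND true = true
[2.1] NOT true = false
[2] NOT false = true
[root] false AND true = false
Overall: false → rejected

Rejected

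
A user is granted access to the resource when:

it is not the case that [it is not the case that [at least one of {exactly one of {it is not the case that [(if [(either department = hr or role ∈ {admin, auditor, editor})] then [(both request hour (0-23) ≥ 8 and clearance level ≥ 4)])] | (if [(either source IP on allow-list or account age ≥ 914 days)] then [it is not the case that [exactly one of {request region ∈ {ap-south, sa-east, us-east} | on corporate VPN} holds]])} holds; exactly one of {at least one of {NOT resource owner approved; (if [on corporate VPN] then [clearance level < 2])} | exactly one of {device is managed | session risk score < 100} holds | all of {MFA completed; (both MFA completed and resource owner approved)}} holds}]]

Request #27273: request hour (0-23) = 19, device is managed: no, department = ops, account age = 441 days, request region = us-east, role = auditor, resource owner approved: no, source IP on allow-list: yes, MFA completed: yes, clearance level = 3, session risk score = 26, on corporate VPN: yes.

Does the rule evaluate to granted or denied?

Atomic conditions:
  department = hr: ops == hr is false
  role ∈ {admin, auditor, editor}: auditor is in the set → true
  request hour (0-23) ≥ 8: 19 ≥ 8 is true
  clearance level ≥ 4: 3 ≥ 4 is false
  source IP on allow-list: yes → true
  account age ≥ 914 days: 441 ≥ 914 is false
  request region ∈ {ap-south, sa-east, us-east}: us-east is in the set → true
  on corporate VPN: yes → true
  NOT resource owner approved: no → true
  clearance level < 2: 3 < 2 is false
  device is managed: no → false
  session risk score < 100: 26 < 100 is true
  MFA completed: yes → true
  resource owner approved: no → false
Combine:
[1.1.1.1.1.1] false OR true = true
[1.1.1.1.1.2] true AND false = false
[1.1.1.1.1] true → false = false
[1.1.1.1] NOT false = true
[1.1.1.2.1] true OR false = true
[1.1.1.2.2.1] exactly-one(true, true) = false
[1.1.1.2.2] NOT false = true
[1.1.1.2] true → true = true
[1.1.1] exactly-one(true, true) = false
[1.1.2.1.2] true → false = false
[1.1.2.1] true OR false = true
[1.1.2.2] exactly-one(false, true) = true
[1.1.2.3.2] true AND false = false
[1.1.2.3] true AND false = false
[1.1.2] exactly-one(true, true, false) = false
[1.1] false OR false = false
[1] NOT false = true
[root] NOT true = false
Overall: false → denied

Denied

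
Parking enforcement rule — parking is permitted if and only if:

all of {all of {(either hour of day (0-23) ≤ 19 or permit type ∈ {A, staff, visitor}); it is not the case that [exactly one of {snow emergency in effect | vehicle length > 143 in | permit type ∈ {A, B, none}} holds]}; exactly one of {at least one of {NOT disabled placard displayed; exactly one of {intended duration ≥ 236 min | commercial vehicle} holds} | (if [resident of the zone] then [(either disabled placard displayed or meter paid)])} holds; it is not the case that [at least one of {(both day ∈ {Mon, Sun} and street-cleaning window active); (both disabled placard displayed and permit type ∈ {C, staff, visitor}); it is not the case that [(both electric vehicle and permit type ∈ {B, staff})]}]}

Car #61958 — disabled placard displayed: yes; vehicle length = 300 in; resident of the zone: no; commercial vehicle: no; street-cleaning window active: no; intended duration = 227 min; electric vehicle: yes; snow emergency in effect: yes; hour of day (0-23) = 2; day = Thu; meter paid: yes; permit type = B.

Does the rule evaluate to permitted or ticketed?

Atomic conditions:
  hour of day (0-23) ≤ 19: 2 ≤ 19 is true
  permit type ∈ {A, staff, visitor}: B is not in the set → false
  snow emergency in effect: yes → true
  vehicle length > 143 in: 300 > 143 is true
  permit type ∈ {A, B, none}: B is in the set → true
  NOT disabled placard displayed: yes → false
  intended duration ≥ 236 min: 227 ≥ 236 is false
  commercial vehicle: no → false
  resident of the zone: no → false
  disabled placard displayed: yes → true
  meter paid: yes → true
  day ∈ {Mon, Sun}: Thu is not in the set → false
  street-cleaning window active: no → false
  permit type ∈ {C, staff, visitor}: B is not in the set → false
  electric vehicle: yes → true
  permit type ∈ {B, staff}: B is in the set → true
Combine:
[1.1] true OR false = true
[1.2.1] exactly-one(true, true, true) = false
[1.2] NOT false = true
[1] true AND true = true
[2.1.2] exactly-one(false, false) = false
[2.1] false OR false = false
[2.2.2] true OR true = true
[2.2] false → true (antecedent false ⇒ implication holds) = true
[2] exactly-one(false, true) = true
[3.1.1] false AND false = false
[3.1.2] true AND false = false
[3.1.3.1] true AND true = true
[3.1.3] NOT true = false
[3.1] false OR false OR false = false
[3] NOT false = true
[root] true AND true AND true = true
Overall: true → permitted

Permitted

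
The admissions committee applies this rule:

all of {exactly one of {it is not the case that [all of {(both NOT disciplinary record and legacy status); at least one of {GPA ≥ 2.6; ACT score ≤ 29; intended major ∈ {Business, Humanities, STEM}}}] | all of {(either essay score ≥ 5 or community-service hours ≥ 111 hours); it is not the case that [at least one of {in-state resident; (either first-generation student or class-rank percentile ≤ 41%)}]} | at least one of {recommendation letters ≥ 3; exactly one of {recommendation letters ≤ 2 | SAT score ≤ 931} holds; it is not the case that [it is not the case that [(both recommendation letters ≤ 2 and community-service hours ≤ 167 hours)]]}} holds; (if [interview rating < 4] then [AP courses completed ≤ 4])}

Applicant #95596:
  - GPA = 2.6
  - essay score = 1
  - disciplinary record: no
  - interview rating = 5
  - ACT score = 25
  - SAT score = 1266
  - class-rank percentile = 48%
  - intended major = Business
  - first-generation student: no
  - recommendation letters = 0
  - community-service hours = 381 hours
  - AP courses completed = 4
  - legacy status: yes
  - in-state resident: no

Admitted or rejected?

Atomic conditions:
  NOT disciplinary record: no → true
  legacy status: yes → true
  GPA ≥ 2.6: 2.6 ≥ 2.6 is true
  ACT score ≤ 29: 25 ≤ 29 is true
  intended major ∈ {Business, Humanities, STEM}: Business is in the set → true
  essay score ≥ 5: 1 ≥ 5 is false
  community-service hours ≥ 111 hours: 381 ≥ 111 is true
  in-state resident: no → false
  first-generation student: no → false
  class-rank percentile ≤ 41%: 48 ≤ 41 is false
  recommendation letters ≥ 3: 0 ≥ 3 is false
  recommendation letters ≤ 2: 0 ≤ 2 is true
  SAT score ≤ 931: 1266 ≤ 931 is false
  community-service hours ≤ 167 hours: 381 ≤ 167 is false
  interview rating < 4: 5 < 4 is false
  AP courses completed ≤ 4: 4 ≤ 4 is true
Combine:
[1.1.1.1] true AND true = true
[1.1.1.2] true OR true OR true = true
[1.1.1] true AND true = true
[1.1] NOT true = false
[1.2.1] false OR true = true
[1.2.2.1.2] false OR false = false
[1.2.2.1] false OR false = false
[1.2.2] NOT false = true
[1.2] true AND true = true
[1.3.2] exactly-one(true, false) = true
[1.3.3.1.1] true AND false = false
[1.3.3.1] NOT false = true
[1.3.3] NOT true = false
[1.3] false OR true OR false = true
[1] exactly-one(false, true, true) = false
[2] false → true (antecedent false ⇒ implication holds) = true
[root] false AND true = false
Overall: false → rejected

Rejected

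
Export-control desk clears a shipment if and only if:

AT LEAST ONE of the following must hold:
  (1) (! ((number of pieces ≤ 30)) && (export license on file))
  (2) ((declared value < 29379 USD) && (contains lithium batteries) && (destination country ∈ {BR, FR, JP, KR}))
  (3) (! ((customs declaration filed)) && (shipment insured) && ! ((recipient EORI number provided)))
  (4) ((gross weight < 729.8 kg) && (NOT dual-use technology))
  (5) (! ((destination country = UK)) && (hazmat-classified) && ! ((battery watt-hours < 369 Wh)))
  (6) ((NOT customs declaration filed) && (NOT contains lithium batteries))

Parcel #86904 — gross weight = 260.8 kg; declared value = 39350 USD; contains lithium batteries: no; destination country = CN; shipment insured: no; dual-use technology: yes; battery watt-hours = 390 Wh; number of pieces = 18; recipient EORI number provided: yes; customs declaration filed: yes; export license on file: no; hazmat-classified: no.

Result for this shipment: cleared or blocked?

Blocked

Atomic conditions:
  number of pieces ≤ 30: 18 ≤ 30 is true
  export license on file: no → false
  declared value < 29379 USD: 39350 < 29379 is false
  contains lithium batteries: no → false
  destination country ∈ {BR, FR, JP, KR}: CN is not in the set → false
  customs declaration filed: yes → true
  shipment insured: no → false
  recipient EORI number provided: yes → true
  gross weight < 729.8 kg: 260.8 < 729.8 is true
  NOT dual-use technology: yes → false
  destination country = UK: CN == UK is false
  hazmat-classified: no → false
  battery watt-hours < 369 Wh: 390 < 369 is false
  NOT customs declaration filed: yes → false
  NOT contains lithium batteries: no → true
Combine:
[1.1] NOT true = false
[1] false AND false = false
[2] false AND false AND false = false
[3.1] NOT true = false
[3.3] NOT true = false
[3] false AND false AND false = false
[4] true AND false = false
[5.1] NOT false = true
[5.3] NOT false = true
[5] true AND false AND true = false
[6] false AND true = false
[root] false OR false OR false OR false OR false OR false = false
Overall: false → blocked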